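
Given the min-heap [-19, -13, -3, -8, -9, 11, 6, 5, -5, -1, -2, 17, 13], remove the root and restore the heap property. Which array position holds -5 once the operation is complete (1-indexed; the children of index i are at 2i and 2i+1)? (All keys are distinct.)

9

remove root -19; move last element 13 to root → [13, -13, -3, -8, -9, 11, 6, 5, -5, -1, -2, 17]
13 vs smaller child -13 at index 2, swap → [-13, 13, -3, -8, -9, 11, 6, 5, -5, -1, -2, 17]
13 vs smaller child -9 at index 5, swap → [-13, -9, -3, -8, 13, 11, 6, 5, -5, -1, -2, 17]
13 vs smaller child -2 at index 11, swap → [-13, -9, -3, -8, -2, 11, 6, 5, -5, -1, 13, 17]
resulting array: [-13, -9, -3, -8, -2, 11, 6, 5, -5, -1, 13, 17]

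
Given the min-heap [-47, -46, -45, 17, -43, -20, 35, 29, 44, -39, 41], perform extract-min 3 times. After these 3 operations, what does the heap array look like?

extract-min #1 returns -47:
  remove root -47; move last element 41 to root → [41, -46, -45, 17, -43, -20, 35, 29, 44, -39]
  41 vs smaller child -46 at index 1, swap → [-46, 41, -45, 17, -43, -20, 35, 29, 44, -39]
  41 vs smaller child -43 at index 4, swap → [-46, -43, -45, 17, 41, -20, 35, 29, 44, -39]
  41 vs only child -39 at index 9, swap → [-46, -43, -45, 17, -39, -20, 35, 29, 44, 41]
extract-min #2 returns -46:
  remove root -46; move last element 41 to root → [41, -43, -45, 17, -39, -20, 35, 29, 44]
  41 vs smaller child -45 at index 2, swap → [-45, -43, 41, 17, -39, -20, 35, 29, 44]
  41 vs smaller child -20 at index 5, swap → [-45, -43, -20, 17, -39, 41, 35, 29, 44]
extract-min #3 returns -45:
  remove root -45; move last element 44 to root → [44, -43, -20, 17, -39, 41, 35, 29]
  44 vs smaller child -43 at index 1, swap → [-43, 44, -20, 17, -39, 41, 35, 29]
  44 vs smaller child -39 at index 4, swap → [-43, -39, -20, 17, 44, 41, 35, 29]

[-43, -39, -20, 17, 44, 41, 35, 29]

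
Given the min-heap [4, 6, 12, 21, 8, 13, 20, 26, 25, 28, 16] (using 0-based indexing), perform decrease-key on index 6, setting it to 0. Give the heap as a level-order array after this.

[0, 6, 4, 21, 8, 13, 12, 26, 25, 28, 16]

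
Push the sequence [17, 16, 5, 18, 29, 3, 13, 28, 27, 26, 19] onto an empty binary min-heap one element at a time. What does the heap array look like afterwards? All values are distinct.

[3, 17, 5, 18, 19, 16, 13, 28, 27, 29, 26]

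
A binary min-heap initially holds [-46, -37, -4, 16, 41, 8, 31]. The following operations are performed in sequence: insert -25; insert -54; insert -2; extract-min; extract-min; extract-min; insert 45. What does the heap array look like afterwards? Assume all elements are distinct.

insert -25:
  append -25 at index 7 → [-46, -37, -4, 16, 41, 8, 31, -25]
  -25 < parent 16 at index 3, swap → [-46, -37, -4, -25, 41, 8, 31, 16]
insert -54:
  append -54 at index 8 → [-46, -37, -4, -25, 41, 8, 31, 16, -54]
  -54 < parent -25 at index 3, swap → [-46, -37, -4, -54, 41, 8, 31, 16, -25]
  -54 < parent -37 at index 1, swap → [-46, -54, -4, -37, 41, 8, 31, 16, -25]
  -54 < parent -46 at index 0, swap → [-54, -46, -4, -37, 41, 8, 31, 16, -25]
insert -2:
  append -2 at index 9 → [-54, -46, -4, -37, 41, 8, 31, 16, -25, -2]
  -2 < parent 41 at index 4, swap → [-54, -46, -4, -37, -2, 8, 31, 16, -25, 41]
extract-min → returns -54:
  remove root -54; move last element 41 to root → [41, -46, -4, -37, -2, 8, 31, 16, -25]
  41 vs smaller child -46 at index 1, swap → [-46, 41, -4, -37, -2, 8, 31, 16, -25]
  41 vs smaller child -37 at index 3, swap → [-46, -37, -4, 41, -2, 8, 31, 16, -25]
  41 vs smaller child -25 at index 8, swap → [-46, -37, -4, -25, -2, 8, 31, 16, 41]
extract-min → returns -46:
  remove root -46; move last element 41 to root → [41, -37, -4, -25, -2, 8, 31, 16]
  41 vs smaller child -37 at index 1, swap → [-37, 41, -4, -25, -2, 8, 31, 16]
  41 vs smaller child -25 at index 3, swap → [-37, -25, -4, 41, -2, 8, 31, 16]
  41 vs only child 16 at index 7, swap → [-37, -25, -4, 16, -2, 8, 31, 41]
extract-min → returns -37:
  remove root -37; move last element 41 to root → [41, -25, -4, 16, -2, 8, 31]
  41 vs smaller child -25 at index 1, swap → [-25, 41, -4, 16, -2, 8, 31]
  41 vs smaller child -2 at index 4, swap → [-25, -2, -4, 16, 41, 8, 31]
insert 45:
  append 45 at index 7 → [-25, -2, -4, 16, 41, 8, 31, 45] (no swap needed)

[-25, -2, -4, 16, 41, 8, 31, 45]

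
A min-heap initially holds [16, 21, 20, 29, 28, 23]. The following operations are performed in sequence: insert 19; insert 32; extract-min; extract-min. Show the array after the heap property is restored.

insert 19:
  append 19 at index 6 → [16, 21, 20, 29, 28, 23, 19]
  19 < parent 20 at index 2, swap → [16, 21, 19, 29, 28, 23, 20]
insert 32:
  append 32 at index 7 → [16, 21, 19, 29, 28, 23, 20, 32] (no swap needed)
extract-min → returns 16:
  remove root 16; move last element 32 to root → [32, 21, 19, 29, 28, 23, 20]
  32 vs smaller child 19 at index 2, swap → [19, 21, 32, 29, 28, 23, 20]
  32 vs smaller child 20 at index 6, swap → [19, 21, 20, 29, 28, 23, 32]
extract-min → returns 19:
  remove root 19; move last element 32 to root → [32, 21, 20, 29, 28, 23]
  32 vs smaller child 20 at index 2, swap → [20, 21, 32, 29, 28, 23]
  32 vs only child 23 at index 5, swap → [20, 21, 23, 29, 28, 32]

[20, 21, 23, 29, 28, 32]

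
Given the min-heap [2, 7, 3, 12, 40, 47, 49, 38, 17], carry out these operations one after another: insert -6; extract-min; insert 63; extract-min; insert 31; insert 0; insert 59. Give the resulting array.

insert -6:
  append -6 at index 9 → [2, 7, 3, 12, 40, 47, 49, 38, 17, -6]
  -6 < parent 40 at index 4, swap → [2, 7, 3, 12, -6, 47, 49, 38, 17, 40]
  -6 < parent 7 at index 1, swap → [2, -6, 3, 12, 7, 47, 49, 38, 17, 40]
  -6 < parent 2 at index 0, swap → [-6, 2, 3, 12, 7, 47, 49, 38, 17, 40]
extract-min → returns -6:
  remove root -6; move last element 40 to root → [40, 2, 3, 12, 7, 47, 49, 38, 17]
  40 vs smaller child 2 at index 1, swap → [2, 40, 3, 12, 7, 47, 49, 38, 17]
  40 vs smaller child 7 at index 4, swap → [2, 7, 3, 12, 40, 47, 49, 38, 17]
insert 63:
  append 63 at index 9 → [2, 7, 3, 12, 40, 47, 49, 38, 17, 63] (no swap needed)
extract-min → returns 2:
  remove root 2; move last element 63 to root → [63, 7, 3, 12, 40, 47, 49, 38, 17]
  63 vs smaller child 3 at index 2, swap → [3, 7, 63, 12, 40, 47, 49, 38, 17]
  63 vs smaller child 47 at index 5, swap → [3, 7, 47, 12, 40, 63, 49, 38, 17]
insert 31:
  append 31 at index 9 → [3, 7, 47, 12, 40, 63, 49, 38, 17, 31]
  31 < parent 40 at index 4, swap → [3, 7, 47, 12, 31, 63, 49, 38, 17, 40]
insert 0:
  append 0 at index 10 → [3, 7, 47, 12, 31, 63, 49, 38, 17, 40, 0]
  0 < parent 31 at index 4, swap → [3, 7, 47, 12, 0, 63, 49, 38, 17, 40, 31]
  0 < parent 7 at index 1, swap → [3, 0, 47, 12, 7, 63, 49, 38, 17, 40, 31]
  0 < parent 3 at index 0, swap → [0, 3, 47, 12, 7, 63, 49, 38, 17, 40, 31]
insert 59:
  append 59 at index 11 → [0, 3, 47, 12, 7, 63, 49, 38, 17, 40, 31, 59]
  59 < parent 63 at index 5, swap → [0, 3, 47, 12, 7, 59, 49, 38, 17, 40, 31, 63]

[0, 3, 47, 12, 7, 59, 49, 38, 17, 40, 31, 63]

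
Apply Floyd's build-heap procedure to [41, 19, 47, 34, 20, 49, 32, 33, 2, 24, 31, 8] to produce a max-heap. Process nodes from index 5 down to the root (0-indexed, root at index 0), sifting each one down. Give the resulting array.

[49, 34, 47, 33, 31, 41, 32, 19, 2, 24, 20, 8]

sift down from index 5: already satisfies heap property
sift down from index 4:
  20 vs larger child 31 at index 10, swap → [41, 19, 47, 34, 31, 49, 32, 33, 2, 24, 20, 8]
sift down from index 3: already satisfies heap property
sift down from index 2:
  47 vs larger child 49 at index 5, swap → [41, 19, 49, 34, 31, 47, 32, 33, 2, 24, 20, 8]
sift down from index 1:
  19 vs larger child 34 at index 3, swap → [41, 34, 49, 19, 31, 47, 32, 33, 2, 24, 20, 8]
  19 vs larger child 33 at index 7, swap → [41, 34, 49, 33, 31, 47, 32, 19, 2, 24, 20, 8]
sift down from index 0:
  41 vs larger child 49 at index 2, swap → [49, 34, 41, 33, 31, 47, 32, 19, 2, 24, 20, 8]
  41 vs larger child 47 at index 5, swap → [49, 34, 47, 33, 31, 41, 32, 19, 2, 24, 20, 8]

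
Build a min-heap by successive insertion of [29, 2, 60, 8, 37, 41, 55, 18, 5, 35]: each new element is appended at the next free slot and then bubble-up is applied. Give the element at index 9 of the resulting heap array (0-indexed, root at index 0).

37

Insert 29:
  append 29 at index 0 → [29] (no swap needed)
Insert 2:
  append 2 at index 1 → [29, 2]
  2 < parent 29 at index 0, swap → [2, 29]
Insert 60:
  append 60 at index 2 → [2, 29, 60] (no swap needed)
Insert 8:
  append 8 at index 3 → [2, 29, 60, 8]
  8 < parent 29 at index 1, swap → [2, 8, 60, 29]
Insert 37:
  append 37 at index 4 → [2, 8, 60, 29, 37] (no swap needed)
Insert 41:
  append 41 at index 5 → [2, 8, 60, 29, 37, 41]
  41 < parent 60 at index 2, swap → [2, 8, 41, 29, 37, 60]
Insert 55:
  append 55 at index 6 → [2, 8, 41, 29, 37, 60, 55] (no swap needed)
Insert 18:
  append 18 at index 7 → [2, 8, 41, 29, 37, 60, 55, 18]
  18 < parent 29 at index 3, swap → [2, 8, 41, 18, 37, 60, 55, 29]
Insert 5:
  append 5 at index 8 → [2, 8, 41, 18, 37, 60, 55, 29, 5]
  5 < parent 18 at index 3, swap → [2, 8, 41, 5, 37, 60, 55, 29, 18]
  5 < parent 8 at index 1, swap → [2, 5, 41, 8, 37, 60, 55, 29, 18]
Insert 35:
  append 35 at index 9 → [2, 5, 41, 8, 37, 60, 55, 29, 18, 35]
  35 < parent 37 at index 4, swap → [2, 5, 41, 8, 35, 60, 55, 29, 18, 37]
resulting array: [2, 5, 41, 8, 35, 60, 55, 29, 18, 37]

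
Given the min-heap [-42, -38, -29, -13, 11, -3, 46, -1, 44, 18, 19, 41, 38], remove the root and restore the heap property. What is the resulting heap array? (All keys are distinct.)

[-38, -13, -29, -1, 11, -3, 46, 38, 44, 18, 19, 41]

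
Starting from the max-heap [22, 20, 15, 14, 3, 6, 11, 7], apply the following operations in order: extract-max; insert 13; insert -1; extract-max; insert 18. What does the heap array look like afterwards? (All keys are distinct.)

[18, 15, 11, 14, 3, 6, -1, 7, 13]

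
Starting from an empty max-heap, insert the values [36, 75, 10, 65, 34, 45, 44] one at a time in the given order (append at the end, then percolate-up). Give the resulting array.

Insert 36:
  append 36 at index 0 → [36] (no swap needed)
Insert 75:
  append 75 at index 1 → [36, 75]
  75 > parent 36 at index 0, swap → [75, 36]
Insert 10:
  append 10 at index 2 → [75, 36, 10] (no swap needed)
Insert 65:
  append 65 at index 3 → [75, 36, 10, 65]
  65 > parent 36 at index 1, swap → [75, 65, 10, 36]
Insert 34:
  append 34 at index 4 → [75, 65, 10, 36, 34] (no swap needed)
Insert 45:
  append 45 at index 5 → [75, 65, 10, 36, 34, 45]
  45 > parent 10 at index 2, swap → [75, 65, 45, 36, 34, 10]
Insert 44:
  append 44 at index 6 → [75, 65, 45, 36, 34, 10, 44] (no swap needed)

[75, 65, 45, 36, 34, 10, 44]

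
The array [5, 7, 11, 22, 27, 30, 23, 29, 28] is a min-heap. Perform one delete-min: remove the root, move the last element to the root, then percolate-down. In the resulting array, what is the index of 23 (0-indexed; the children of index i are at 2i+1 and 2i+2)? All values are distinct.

6

remove root 5; move last element 28 to root → [28, 7, 11, 22, 27, 30, 23, 29]
28 vs smaller child 7 at index 1, swap → [7, 28, 11, 22, 27, 30, 23, 29]
28 vs smaller child 22 at index 3, swap → [7, 22, 11, 28, 27, 30, 23, 29]
resulting array: [7, 22, 11, 28, 27, 30, 23, 29]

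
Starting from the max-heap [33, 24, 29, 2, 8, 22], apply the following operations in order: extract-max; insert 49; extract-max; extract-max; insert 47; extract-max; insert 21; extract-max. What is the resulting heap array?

extract-max → returns 33:
  remove root 33; move last element 22 to root → [22, 24, 29, 2, 8]
  22 vs larger child 29 at index 2, swap → [29, 24, 22, 2, 8]
insert 49:
  append 49 at index 5 → [29, 24, 22, 2, 8, 49]
  49 > parent 22 at index 2, swap → [29, 24, 49, 2, 8, 22]
  49 > parent 29 at index 0, swap → [49, 24, 29, 2, 8, 22]
extract-max → returns 49:
  remove root 49; move last element 22 to root → [22, 24, 29, 2, 8]
  22 vs larger child 29 at index 2, swap → [29, 24, 22, 2, 8]
extract-max → returns 29:
  remove root 29; move last element 8 to root → [8, 24, 22, 2]
  8 vs larger child 24 at index 1, swap → [24, 8, 22, 2]
insert 47:
  append 47 at index 4 → [24, 8, 22, 2, 47]
  47 > parent 8 at index 1, swap → [24, 47, 22, 2, 8]
  47 > parent 24 at index 0, swap → [47, 24, 22, 2, 8]
extract-max → returns 47:
  remove root 47; move last element 8 to root → [8, 24, 22, 2]
  8 vs larger child 24 at index 1, swap → [24, 8, 22, 2]
insert 21:
  append 21 at index 4 → [24, 8, 22, 2, 21]
  21 > parent 8 at index 1, swap → [24, 21, 22, 2, 8]
extract-max → returns 24:
  remove root 24; move last element 8 to root → [8, 21, 22, 2]
  8 vs larger child 22 at index 2, swap → [22, 21, 8, 2]

[22, 21, 8, 2]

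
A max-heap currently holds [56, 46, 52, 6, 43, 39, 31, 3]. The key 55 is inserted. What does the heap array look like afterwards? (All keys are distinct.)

[56, 55, 52, 46, 43, 39, 31, 3, 6]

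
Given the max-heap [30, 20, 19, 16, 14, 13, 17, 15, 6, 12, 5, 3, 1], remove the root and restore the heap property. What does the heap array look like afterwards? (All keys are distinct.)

remove root 30; move last element 1 to root → [1, 20, 19, 16, 14, 13, 17, 15, 6, 12, 5, 3]
1 vs larger child 20 at index 1, swap → [20, 1, 19, 16, 14, 13, 17, 15, 6, 12, 5, 3]
1 vs larger child 16 at index 3, swap → [20, 16, 19, 1, 14, 13, 17, 15, 6, 12, 5, 3]
1 vs larger child 15 at index 7, swap → [20, 16, 19, 15, 14, 13, 17, 1, 6, 12, 5, 3]

[20, 16, 19, 15, 14, 13, 17, 1, 6, 12, 5, 3]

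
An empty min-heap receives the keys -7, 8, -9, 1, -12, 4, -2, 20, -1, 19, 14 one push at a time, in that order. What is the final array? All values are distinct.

[-12, -9, -7, -1, 1, 4, -2, 20, 8, 19, 14]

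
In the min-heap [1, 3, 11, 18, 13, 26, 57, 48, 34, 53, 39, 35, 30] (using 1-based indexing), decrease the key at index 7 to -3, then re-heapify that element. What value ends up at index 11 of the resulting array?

set index 7 from 57 to -3 → [1, 3, 11, 18, 13, 26, -3, 48, 34, 53, 39, 35, 30]
-3 < parent 11 at index 3, swap → [1, 3, -3, 18, 13, 26, 11, 48, 34, 53, 39, 35, 30]
-3 < parent 1 at index 1, swap → [-3, 3, 1, 18, 13, 26, 11, 48, 34, 53, 39, 35, 30]
resulting array: [-3, 3, 1, 18, 13, 26, 11, 48, 34, 53, 39, 35, 30]

39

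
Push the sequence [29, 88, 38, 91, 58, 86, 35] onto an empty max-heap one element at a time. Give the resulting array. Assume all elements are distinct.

Insert 29:
  append 29 at index 0 → [29] (no swap needed)
Insert 88:
  append 88 at index 1 → [29, 88]
  88 > parent 29 at index 0, swap → [88, 29]
Insert 38:
  append 38 at index 2 → [88, 29, 38] (no swap needed)
Insert 91:
  append 91 at index 3 → [88, 29, 38, 91]
  91 > parent 29 at index 1, swap → [88, 91, 38, 29]
  91 > parent 88 at index 0, swap → [91, 88, 38, 29]
Insert 58:
  append 58 at index 4 → [91, 88, 38, 29, 58] (no swap needed)
Insert 86:
  append 86 at index 5 → [91, 88, 38, 29, 58, 86]
  86 > parent 38 at index 2, swap → [91, 88, 86, 29, 58, 38]
Insert 35:
  append 35 at index 6 → [91, 88, 86, 29, 58, 38, 35] (no swap needed)

[91, 88, 86, 29, 58, 38, 35]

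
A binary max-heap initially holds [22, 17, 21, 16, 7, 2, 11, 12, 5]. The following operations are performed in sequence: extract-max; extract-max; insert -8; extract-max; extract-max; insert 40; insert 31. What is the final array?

[40, 31, 12, 7, 5, 2, 11, -8]

extract-max → returns 22:
  remove root 22; move last element 5 to root → [5, 17, 21, 16, 7, 2, 11, 12]
  5 vs larger child 21 at index 2, swap → [21, 17, 5, 16, 7, 2, 11, 12]
  5 vs larger child 11 at index 6, swap → [21, 17, 11, 16, 7, 2, 5, 12]
extract-max → returns 21:
  remove root 21; move last element 12 to root → [12, 17, 11, 16, 7, 2, 5]
  12 vs larger child 17 at index 1, swap → [17, 12, 11, 16, 7, 2, 5]
  12 vs larger child 16 at index 3, swap → [17, 16, 11, 12, 7, 2, 5]
insert -8:
  append -8 at index 7 → [17, 16, 11, 12, 7, 2, 5, -8] (no swap needed)
extract-max → returns 17:
  remove root 17; move last element -8 to root → [-8, 16, 11, 12, 7, 2, 5]
  -8 vs larger child 16 at index 1, swap → [16, -8, 11, 12, 7, 2, 5]
  -8 vs larger child 12 at index 3, swap → [16, 12, 11, -8, 7, 2, 5]
extract-max → returns 16:
  remove root 16; move last element 5 to root → [5, 12, 11, -8, 7, 2]
  5 vs larger child 12 at index 1, swap → [12, 5, 11, -8, 7, 2]
  5 vs larger child 7 at index 4, swap → [12, 7, 11, -8, 5, 2]
insert 40:
  append 40 at index 6 → [12, 7, 11, -8, 5, 2, 40]
  40 > parent 11 at index 2, swap → [12, 7, 40, -8, 5, 2, 11]
  40 > parent 12 at index 0, swap → [40, 7, 12, -8, 5, 2, 11]
insert 31:
  append 31 at index 7 → [40, 7, 12, -8, 5, 2, 11, 31]
  31 > parent -8 at index 3, swap → [40, 7, 12, 31, 5, 2, 11, -8]
  31 > parent 7 at index 1, swap → [40, 31, 12, 7, 5, 2, 11, -8]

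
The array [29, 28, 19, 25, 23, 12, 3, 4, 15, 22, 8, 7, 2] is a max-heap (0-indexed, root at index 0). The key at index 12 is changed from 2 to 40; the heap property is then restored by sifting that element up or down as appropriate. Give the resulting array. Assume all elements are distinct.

[40, 28, 29, 25, 23, 19, 3, 4, 15, 22, 8, 7, 12]

set index 12 from 2 to 40 → [29, 28, 19, 25, 23, 12, 3, 4, 15, 22, 8, 7, 40]
40 > parent 12 at index 5, swap → [29, 28, 19, 25, 23, 40, 3, 4, 15, 22, 8, 7, 12]
40 > parent 19 at index 2, swap → [29, 28, 40, 25, 23, 19, 3, 4, 15, 22, 8, 7, 12]
40 > parent 29 at index 0, swap → [40, 28, 29, 25, 23, 19, 3, 4, 15, 22, 8, 7, 12]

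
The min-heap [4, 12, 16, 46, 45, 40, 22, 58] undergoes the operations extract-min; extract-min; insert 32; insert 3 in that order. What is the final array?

extract-min → returns 4:
  remove root 4; move last element 58 to root → [58, 12, 16, 46, 45, 40, 22]
  58 vs smaller child 12 at index 1, swap → [12, 58, 16, 46, 45, 40, 22]
  58 vs smaller child 45 at index 4, swap → [12, 45, 16, 46, 58, 40, 22]
extract-min → returns 12:
  remove root 12; move last element 22 to root → [22, 45, 16, 46, 58, 40]
  22 vs smaller child 16 at index 2, swap → [16, 45, 22, 46, 58, 40]
insert 32:
  append 32 at index 6 → [16, 45, 22, 46, 58, 40, 32] (no swap needed)
insert 3:
  append 3 at index 7 → [16, 45, 22, 46, 58, 40, 32, 3]
  3 < parent 46 at index 3, swap → [16, 45, 22, 3, 58, 40, 32, 46]
  3 < parent 45 at index 1, swap → [16, 3, 22, 45, 58, 40, 32, 46]
  3 < parent 16 at index 0, swap → [3, 16, 22, 45, 58, 40, 32, 46]

[3, 16, 22, 45, 58, 40, 32, 46]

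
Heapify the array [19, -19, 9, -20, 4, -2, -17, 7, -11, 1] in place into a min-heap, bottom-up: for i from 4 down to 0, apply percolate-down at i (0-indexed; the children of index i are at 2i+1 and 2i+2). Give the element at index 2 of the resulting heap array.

-17

sift down from index 4:
  4 vs only child 1 at index 9, swap → [19, -19, 9, -20, 1, -2, -17, 7, -11, 4]
sift down from index 3: already satisfies heap property
sift down from index 2:
  9 vs smaller child -17 at index 6, swap → [19, -19, -17, -20, 1, -2, 9, 7, -11, 4]
sift down from index 1:
  -19 vs smaller child -20 at index 3, swap → [19, -20, -17, -19, 1, -2, 9, 7, -11, 4]
sift down from index 0:
  19 vs smaller child -20 at index 1, swap → [-20, 19, -17, -19, 1, -2, 9, 7, -11, 4]
  19 vs smaller child -19 at index 3, swap → [-20, -19, -17, 19, 1, -2, 9, 7, -11, 4]
  19 vs smaller child -11 at index 8, swap → [-20, -19, -17, -11, 1, -2, 9, 7, 19, 4]
resulting array: [-20, -19, -17, -11, 1, -2, 9, 7, 19, 4]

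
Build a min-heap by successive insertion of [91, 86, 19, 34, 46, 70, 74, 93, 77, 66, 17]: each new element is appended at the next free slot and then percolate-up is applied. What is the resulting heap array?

[17, 19, 70, 77, 34, 86, 74, 93, 91, 66, 46]

Insert 91:
  append 91 at index 0 → [91] (no swap needed)
Insert 86:
  append 86 at index 1 → [91, 86]
  86 < parent 91 at index 0, swap → [86, 91]
Insert 19:
  append 19 at index 2 → [86, 91, 19]
  19 < parent 86 at index 0, swap → [19, 91, 86]
Insert 34:
  append 34 at index 3 → [19, 91, 86, 34]
  34 < parent 91 at index 1, swap → [19, 34, 86, 91]
Insert 46:
  append 46 at index 4 → [19, 34, 86, 91, 46] (no swap needed)
Insert 70:
  append 70 at index 5 → [19, 34, 86, 91, 46, 70]
  70 < parent 86 at index 2, swap → [19, 34, 70, 91, 46, 86]
Insert 74:
  append 74 at index 6 → [19, 34, 70, 91, 46, 86, 74] (no swap needed)
Insert 93:
  append 93 at index 7 → [19, 34, 70, 91, 46, 86, 74, 93] (no swap needed)
Insert 77:
  append 77 at index 8 → [19, 34, 70, 91, 46, 86, 74, 93, 77]
  77 < parent 91 at index 3, swap → [19, 34, 70, 77, 46, 86, 74, 93, 91]
Insert 66:
  append 66 at index 9 → [19, 34, 70, 77, 46, 86, 74, 93, 91, 66] (no swap needed)
Insert 17:
  append 17 at index 10 → [19, 34, 70, 77, 46, 86, 74, 93, 91, 66, 17]
  17 < parent 46 at index 4, swap → [19, 34, 70, 77, 17, 86, 74, 93, 91, 66, 46]
  17 < parent 34 at index 1, swap → [19, 17, 70, 77, 34, 86, 74, 93, 91, 66, 46]
  17 < parent 19 at index 0, swap → [17, 19, 70, 77, 34, 86, 74, 93, 91, 66, 46]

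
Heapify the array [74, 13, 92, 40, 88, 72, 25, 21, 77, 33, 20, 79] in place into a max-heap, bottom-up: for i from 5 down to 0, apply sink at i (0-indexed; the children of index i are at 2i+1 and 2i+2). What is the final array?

[92, 88, 79, 77, 33, 74, 25, 21, 40, 13, 20, 72]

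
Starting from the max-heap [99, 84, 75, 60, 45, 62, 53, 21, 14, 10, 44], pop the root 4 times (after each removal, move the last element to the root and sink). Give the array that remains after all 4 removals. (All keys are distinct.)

extract-max #1 returns 99:
  remove root 99; move last element 44 to root → [44, 84, 75, 60, 45, 62, 53, 21, 14, 10]
  44 vs larger child 84 at index 1, swap → [84, 44, 75, 60, 45, 62, 53, 21, 14, 10]
  44 vs larger child 60 at index 3, swap → [84, 60, 75, 44, 45, 62, 53, 21, 14, 10]
extract-max #2 returns 84:
  remove root 84; move last element 10 to root → [10, 60, 75, 44, 45, 62, 53, 21, 14]
  10 vs larger child 75 at index 2, swap → [75, 60, 10, 44, 45, 62, 53, 21, 14]
  10 vs larger child 62 at index 5, swap → [75, 60, 62, 44, 45, 10, 53, 21, 14]
extract-max #3 returns 75:
  remove root 75; move last element 14 to root → [14, 60, 62, 44, 45, 10, 53, 21]
  14 vs larger child 62 at index 2, swap → [62, 60, 14, 44, 45, 10, 53, 21]
  14 vs larger child 53 at index 6, swap → [62, 60, 53, 44, 45, 10, 14, 21]
extract-max #4 returns 62:
  remove root 62; move last element 21 to root → [21, 60, 53, 44, 45, 10, 14]
  21 vs larger child 60 at index 1, swap → [60, 21, 53, 44, 45, 10, 14]
  21 vs larger child 45 at index 4, swap → [60, 45, 53, 44, 21, 10, 14]

[60, 45, 53, 44, 21, 10, 14]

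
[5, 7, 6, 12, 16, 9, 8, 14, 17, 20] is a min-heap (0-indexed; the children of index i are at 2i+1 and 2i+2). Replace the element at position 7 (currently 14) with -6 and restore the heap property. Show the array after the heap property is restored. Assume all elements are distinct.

set index 7 from 14 to -6 → [5, 7, 6, 12, 16, 9, 8, -6, 17, 20]
-6 < parent 12 at index 3, swap → [5, 7, 6, -6, 16, 9, 8, 12, 17, 20]
-6 < parent 7 at index 1, swap → [5, -6, 6, 7, 16, 9, 8, 12, 17, 20]
-6 < parent 5 at index 0, swap → [-6, 5, 6, 7, 16, 9, 8, 12, 17, 20]

[-6, 5, 6, 7, 16, 9, 8, 12, 17, 20]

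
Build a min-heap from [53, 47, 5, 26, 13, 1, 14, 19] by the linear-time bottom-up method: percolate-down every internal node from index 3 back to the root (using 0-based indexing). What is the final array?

sift down from index 3:
  26 vs only child 19 at index 7, swap → [53, 47, 5, 19, 13, 1, 14, 26]
sift down from index 2:
  5 vs smaller child 1 at index 5, swap → [53, 47, 1, 19, 13, 5, 14, 26]
sift down from index 1:
  47 vs smaller child 13 at index 4, swap → [53, 13, 1, 19, 47, 5, 14, 26]
sift down from index 0:
  53 vs smaller child 1 at index 2, swap → [1, 13, 53, 19, 47, 5, 14, 26]
  53 vs smaller child 5 at index 5, swap → [1, 13, 5, 19, 47, 53, 14, 26]

[1, 13, 5, 19, 47, 53, 14, 26]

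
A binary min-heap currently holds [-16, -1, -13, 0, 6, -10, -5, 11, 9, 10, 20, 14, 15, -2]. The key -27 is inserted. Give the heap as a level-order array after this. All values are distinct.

append -27 at index 14 → [-16, -1, -13, 0, 6, -10, -5, 11, 9, 10, 20, 14, 15, -2, -27]
-27 < parent -5 at index 6, swap → [-16, -1, -13, 0, 6, -10, -27, 11, 9, 10, 20, 14, 15, -2, -5]
-27 < parent -13 at index 2, swap → [-16, -1, -27, 0, 6, -10, -13, 11, 9, 10, 20, 14, 15, -2, -5]
-27 < parent -16 at index 0, swap → [-27, -1, -16, 0, 6, -10, -13, 11, 9, 10, 20, 14, 15, -2, -5]

[-27, -1, -16, 0, 6, -10, -13, 11, 9, 10, 20, 14, 15, -2, -5]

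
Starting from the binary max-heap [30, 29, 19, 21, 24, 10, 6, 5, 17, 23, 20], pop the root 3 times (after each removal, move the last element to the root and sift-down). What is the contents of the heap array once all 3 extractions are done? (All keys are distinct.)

extract-max #1 returns 30:
  remove root 30; move last element 20 to root → [20, 29, 19, 21, 24, 10, 6, 5, 17, 23]
  20 vs larger child 29 at index 1, swap → [29, 20, 19, 21, 24, 10, 6, 5, 17, 23]
  20 vs larger child 24 at index 4, swap → [29, 24, 19, 21, 20, 10, 6, 5, 17, 23]
  20 vs only child 23 at index 9, swap → [29, 24, 19, 21, 23, 10, 6, 5, 17, 20]
extract-max #2 returns 29:
  remove root 29; move last element 20 to root → [20, 24, 19, 21, 23, 10, 6, 5, 17]
  20 vs larger child 24 at index 1, swap → [24, 20, 19, 21, 23, 10, 6, 5, 17]
  20 vs larger child 23 at index 4, swap → [24, 23, 19, 21, 20, 10, 6, 5, 17]
extract-max #3 returns 24:
  remove root 24; move last element 17 to root → [17, 23, 19, 21, 20, 10, 6, 5]
  17 vs larger child 23 at index 1, swap → [23, 17, 19, 21, 20, 10, 6, 5]
  17 vs larger child 21 at index 3, swap → [23, 21, 19, 17, 20, 10, 6, 5]

[23, 21, 19, 17, 20, 10, 6, 5]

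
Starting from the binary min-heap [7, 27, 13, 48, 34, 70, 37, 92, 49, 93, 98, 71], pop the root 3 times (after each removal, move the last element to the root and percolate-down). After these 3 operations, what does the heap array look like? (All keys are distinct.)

[34, 48, 37, 49, 93, 70, 71, 92, 98]

extract-min #1 returns 7:
  remove root 7; move last element 71 to root → [71, 27, 13, 48, 34, 70, 37, 92, 49, 93, 98]
  71 vs smaller child 13 at index 2, swap → [13, 27, 71, 48, 34, 70, 37, 92, 49, 93, 98]
  71 vs smaller child 37 at index 6, swap → [13, 27, 37, 48, 34, 70, 71, 92, 49, 93, 98]
extract-min #2 returns 13:
  remove root 13; move last element 98 to root → [98, 27, 37, 48, 34, 70, 71, 92, 49, 93]
  98 vs smaller child 27 at index 1, swap → [27, 98, 37, 48, 34, 70, 71, 92, 49, 93]
  98 vs smaller child 34 at index 4, swap → [27, 34, 37, 48, 98, 70, 71, 92, 49, 93]
  98 vs only child 93 at index 9, swap → [27, 34, 37, 48, 93, 70, 71, 92, 49, 98]
extract-min #3 returns 27:
  remove root 27; move last element 98 to root → [98, 34, 37, 48, 93, 70, 71, 92, 49]
  98 vs smaller child 34 at index 1, swap → [34, 98, 37, 48, 93, 70, 71, 92, 49]
  98 vs smaller child 48 at index 3, swap → [34, 48, 37, 98, 93, 70, 71, 92, 49]
  98 vs smaller child 49 at index 8, swap → [34, 48, 37, 49, 93, 70, 71, 92, 98]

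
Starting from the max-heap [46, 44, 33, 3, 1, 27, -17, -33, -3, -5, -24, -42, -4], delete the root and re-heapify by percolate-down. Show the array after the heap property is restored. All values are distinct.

remove root 46; move last element -4 to root → [-4, 44, 33, 3, 1, 27, -17, -33, -3, -5, -24, -42]
-4 vs larger child 44 at index 1, swap → [44, -4, 33, 3, 1, 27, -17, -33, -3, -5, -24, -42]
-4 vs larger child 3 at index 3, swap → [44, 3, 33, -4, 1, 27, -17, -33, -3, -5, -24, -42]
-4 vs larger child -3 at index 8, swap → [44, 3, 33, -3, 1, 27, -17, -33, -4, -5, -24, -42]

[44, 3, 33, -3, 1, 27, -17, -33, -4, -5, -24, -42]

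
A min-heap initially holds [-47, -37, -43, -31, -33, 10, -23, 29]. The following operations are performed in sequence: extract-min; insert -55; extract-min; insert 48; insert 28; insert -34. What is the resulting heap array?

extract-min → returns -47:
  remove root -47; move last element 29 to root → [29, -37, -43, -31, -33, 10, -23]
  29 vs smaller child -43 at index 2, swap → [-43, -37, 29, -31, -33, 10, -23]
  29 vs smaller child -23 at index 6, swap → [-43, -37, -23, -31, -33, 10, 29]
insert -55:
  append -55 at index 7 → [-43, -37, -23, -31, -33, 10, 29, -55]
  -55 < parent -31 at index 3, swap → [-43, -37, -23, -55, -33, 10, 29, -31]
  -55 < parent -37 at index 1, swap → [-43, -55, -23, -37, -33, 10, 29, -31]
  -55 < parent -43 at index 0, swap → [-55, -43, -23, -37, -33, 10, 29, -31]
extract-min → returns -55:
  remove root -55; move last element -31 to root → [-31, -43, -23, -37, -33, 10, 29]
  -31 vs smaller child -43 at index 1, swap → [-43, -31, -23, -37, -33, 10, 29]
  -31 vs smaller child -37 at index 3, swap → [-43, -37, -23, -31, -33, 10, 29]
insert 48:
  append 48 at index 7 → [-43, -37, -23, -31, -33, 10, 29, 48] (no swap needed)
insert 28:
  append 28 at index 8 → [-43, -37, -23, -31, -33, 10, 29, 48, 28] (no swap needed)
insert -34:
  append -34 at index 9 → [-43, -37, -23, -31, -33, 10, 29, 48, 28, -34]
  -34 < parent -33 at index 4, swap → [-43, -37, -23, -31, -34, 10, 29, 48, 28, -33]

[-43, -37, -23, -31, -34, 10, 29, 48, 28, -33]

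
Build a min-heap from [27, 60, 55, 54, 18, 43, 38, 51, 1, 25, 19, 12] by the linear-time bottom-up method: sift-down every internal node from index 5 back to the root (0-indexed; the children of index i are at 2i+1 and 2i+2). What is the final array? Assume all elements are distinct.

sift down from index 5:
  43 vs only child 12 at index 11, swap → [27, 60, 55, 54, 18, 12, 38, 51, 1, 25, 19, 43]
sift down from index 4: already satisfies heap property
sift down from index 3:
  54 vs smaller child 1 at index 8, swap → [27, 60, 55, 1, 18, 12, 38, 51, 54, 25, 19, 43]
sift down from index 2:
  55 vs smaller child 12 at index 5, swap → [27, 60, 12, 1, 18, 55, 38, 51, 54, 25, 19, 43]
  55 vs only child 43 at index 11, swap → [27, 60, 12, 1, 18, 43, 38, 51, 54, 25, 19, 55]
sift down from index 1:
  60 vs smaller child 1 at index 3, swap → [27, 1, 12, 60, 18, 43, 38, 51, 54, 25, 19, 55]
  60 vs smaller child 51 at index 7, swap → [27, 1, 12, 51, 18, 43, 38, 60, 54, 25, 19, 55]
sift down from index 0:
  27 vs smaller child 1 at index 1, swap → [1, 27, 12, 51, 18, 43, 38, 60, 54, 25, 19, 55]
  27 vs smaller child 18 at index 4, swap → [1, 18, 12, 51, 27, 43, 38, 60, 54, 25, 19, 55]
  27 vs smaller child 19 at index 10, swap → [1, 18, 12, 51, 19, 43, 38, 60, 54, 25, 27, 55]

[1, 18, 12, 51, 19, 43, 38, 60, 54, 25, 27, 55]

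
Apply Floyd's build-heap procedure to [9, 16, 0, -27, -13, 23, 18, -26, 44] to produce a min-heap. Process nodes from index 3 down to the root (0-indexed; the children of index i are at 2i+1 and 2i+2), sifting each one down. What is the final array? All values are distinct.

sift down from index 3: already satisfies heap property
sift down from index 2: already satisfies heap property
sift down from index 1:
  16 vs smaller child -27 at index 3, swap → [9, -27, 0, 16, -13, 23, 18, -26, 44]
  16 vs smaller child -26 at index 7, swap → [9, -27, 0, -26, -13, 23, 18, 16, 44]
sift down from index 0:
  9 vs smaller child -27 at index 1, swap → [-27, 9, 0, -26, -13, 23, 18, 16, 44]
  9 vs smaller child -26 at index 3, swap → [-27, -26, 0, 9, -13, 23, 18, 16, 44]

[-27, -26, 0, 9, -13, 23, 18, 16, 44]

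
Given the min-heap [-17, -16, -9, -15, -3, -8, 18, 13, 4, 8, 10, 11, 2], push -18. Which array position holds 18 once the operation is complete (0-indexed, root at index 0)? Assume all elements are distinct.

13

append -18 at index 13 → [-17, -16, -9, -15, -3, -8, 18, 13, 4, 8, 10, 11, 2, -18]
-18 < parent 18 at index 6, swap → [-17, -16, -9, -15, -3, -8, -18, 13, 4, 8, 10, 11, 2, 18]
-18 < parent -9 at index 2, swap → [-17, -16, -18, -15, -3, -8, -9, 13, 4, 8, 10, 11, 2, 18]
-18 < parent -17 at index 0, swap → [-18, -16, -17, -15, -3, -8, -9, 13, 4, 8, 10, 11, 2, 18]
resulting array: [-18, -16, -17, -15, -3, -8, -9, 13, 4, 8, 10, 11, 2, 18]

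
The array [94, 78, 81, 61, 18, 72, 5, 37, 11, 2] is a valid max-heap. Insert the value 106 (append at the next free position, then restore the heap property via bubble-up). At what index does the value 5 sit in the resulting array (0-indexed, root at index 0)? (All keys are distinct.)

append 106 at index 10 → [94, 78, 81, 61, 18, 72, 5, 37, 11, 2, 106]
106 > parent 18 at index 4, swap → [94, 78, 81, 61, 106, 72, 5, 37, 11, 2, 18]
106 > parent 78 at index 1, swap → [94, 106, 81, 61, 78, 72, 5, 37, 11, 2, 18]
106 > parent 94 at index 0, swap → [106, 94, 81, 61, 78, 72, 5, 37, 11, 2, 18]
resulting array: [106, 94, 81, 61, 78, 72, 5, 37, 11, 2, 18]

6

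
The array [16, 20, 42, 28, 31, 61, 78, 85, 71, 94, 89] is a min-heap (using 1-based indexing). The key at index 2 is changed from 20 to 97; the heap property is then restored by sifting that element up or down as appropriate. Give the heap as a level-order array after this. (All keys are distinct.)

set index 2 from 20 to 97 → [16, 97, 42, 28, 31, 61, 78, 85, 71, 94, 89]
97 vs smaller child 28 at index 4, swap → [16, 28, 42, 97, 31, 61, 78, 85, 71, 94, 89]
97 vs smaller child 71 at index 9, swap → [16, 28, 42, 71, 31, 61, 78, 85, 97, 94, 89]

[16, 28, 42, 71, 31, 61, 78, 85, 97, 94, 89]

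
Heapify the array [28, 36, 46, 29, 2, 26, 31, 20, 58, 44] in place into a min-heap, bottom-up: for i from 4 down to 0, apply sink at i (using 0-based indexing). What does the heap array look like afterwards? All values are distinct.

sift down from index 4: already satisfies heap property
sift down from index 3:
  29 vs smaller child 20 at index 7, swap → [28, 36, 46, 20, 2, 26, 31, 29, 58, 44]
sift down from index 2:
  46 vs smaller child 26 at index 5, swap → [28, 36, 26, 20, 2, 46, 31, 29, 58, 44]
sift down from index 1:
  36 vs smaller child 2 at index 4, swap → [28, 2, 26, 20, 36, 46, 31, 29, 58, 44]
sift down from index 0:
  28 vs smaller child 2 at index 1, swap → [2, 28, 26, 20, 36, 46, 31, 29, 58, 44]
  28 vs smaller child 20 at index 3, swap → [2, 20, 26, 28, 36, 46, 31, 29, 58, 44]

[2, 20, 26, 28, 36, 46, 31, 29, 58, 44]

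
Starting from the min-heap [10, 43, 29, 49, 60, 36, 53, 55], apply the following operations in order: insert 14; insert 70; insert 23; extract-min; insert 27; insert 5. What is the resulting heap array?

insert 14:
  append 14 at index 8 → [10, 43, 29, 49, 60, 36, 53, 55, 14]
  14 < parent 49 at index 3, swap → [10, 43, 29, 14, 60, 36, 53, 55, 49]
  14 < parent 43 at index 1, swap → [10, 14, 29, 43, 60, 36, 53, 55, 49]
insert 70:
  append 70 at index 9 → [10, 14, 29, 43, 60, 36, 53, 55, 49, 70] (no swap needed)
insert 23:
  append 23 at index 10 → [10, 14, 29, 43, 60, 36, 53, 55, 49, 70, 23]
  23 < parent 60 at index 4, swap → [10, 14, 29, 43, 23, 36, 53, 55, 49, 70, 60]
extract-min → returns 10:
  remove root 10; move last element 60 to root → [60, 14, 29, 43, 23, 36, 53, 55, 49, 70]
  60 vs smaller child 14 at index 1, swap → [14, 60, 29, 43, 23, 36, 53, 55, 49, 70]
  60 vs smaller child 23 at index 4, swap → [14, 23, 29, 43, 60, 36, 53, 55, 49, 70]
insert 27:
  append 27 at index 10 → [14, 23, 29, 43, 60, 36, 53, 55, 49, 70, 27]
  27 < parent 60 at index 4, swap → [14, 23, 29, 43, 27, 36, 53, 55, 49, 70, 60]
insert 5:
  append 5 at index 11 → [14, 23, 29, 43, 27, 36, 53, 55, 49, 70, 60, 5]
  5 < parent 36 at index 5, swap → [14, 23, 29, 43, 27, 5, 53, 55, 49, 70, 60, 36]
  5 < parent 29 at index 2, swap → [14, 23, 5, 43, 27, 29, 53, 55, 49, 70, 60, 36]
  5 < parent 14 at index 0, swap → [5, 23, 14, 43, 27, 29, 53, 55, 49, 70, 60, 36]

[5, 23, 14, 43, 27, 29, 53, 55, 49, 70, 60, 36]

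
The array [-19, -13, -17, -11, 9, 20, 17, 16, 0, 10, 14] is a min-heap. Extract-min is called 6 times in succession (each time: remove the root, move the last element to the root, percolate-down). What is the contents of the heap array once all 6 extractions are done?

[10, 16, 14, 17, 20]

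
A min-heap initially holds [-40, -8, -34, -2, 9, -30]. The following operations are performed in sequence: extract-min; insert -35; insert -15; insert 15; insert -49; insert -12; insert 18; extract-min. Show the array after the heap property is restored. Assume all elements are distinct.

[-35, -12, -34, -8, 9, -30, -15, 15, -2, 18]

extract-min → returns -40:
  remove root -40; move last element -30 to root → [-30, -8, -34, -2, 9]
  -30 vs smaller child -34 at index 2, swap → [-34, -8, -30, -2, 9]
insert -35:
  append -35 at index 5 → [-34, -8, -30, -2, 9, -35]
  -35 < parent -30 at index 2, swap → [-34, -8, -35, -2, 9, -30]
  -35 < parent -34 at index 0, swap → [-35, -8, -34, -2, 9, -30]
insert -15:
  append -15 at index 6 → [-35, -8, -34, -2, 9, -30, -15] (no swap needed)
insert 15:
  append 15 at index 7 → [-35, -8, -34, -2, 9, -30, -15, 15] (no swap needed)
insert -49:
  append -49 at index 8 → [-35, -8, -34, -2, 9, -30, -15, 15, -49]
  -49 < parent -2 at index 3, swap → [-35, -8, -34, -49, 9, -30, -15, 15, -2]
  -49 < parent -8 at index 1, swap → [-35, -49, -34, -8, 9, -30, -15, 15, -2]
  -49 < parent -35 at index 0, swap → [-49, -35, -34, -8, 9, -30, -15, 15, -2]
insert -12:
  append -12 at index 9 → [-49, -35, -34, -8, 9, -30, -15, 15, -2, -12]
  -12 < parent 9 at index 4, swap → [-49, -35, -34, -8, -12, -30, -15, 15, -2, 9]
insert 18:
  append 18 at index 10 → [-49, -35, -34, -8, -12, -30, -15, 15, -2, 9, 18] (no swap needed)
extract-min → returns -49:
  remove root -49; move last element 18 to root → [18, -35, -34, -8, -12, -30, -15, 15, -2, 9]
  18 vs smaller child -35 at index 1, swap → [-35, 18, -34, -8, -12, -30, -15, 15, -2, 9]
  18 vs smaller child -12 at index 4, swap → [-35, -12, -34, -8, 18, -30, -15, 15, -2, 9]
  18 vs only child 9 at index 9, swap → [-35, -12, -34, -8, 9, -30, -15, 15, -2, 18]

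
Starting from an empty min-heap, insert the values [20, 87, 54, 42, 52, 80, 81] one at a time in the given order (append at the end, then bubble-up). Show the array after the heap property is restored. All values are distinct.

[20, 42, 54, 87, 52, 80, 81]

Insert 20:
  append 20 at index 0 → [20] (no swap needed)
Insert 87:
  append 87 at index 1 → [20, 87] (no swap needed)
Insert 54:
  append 54 at index 2 → [20, 87, 54] (no swap needed)
Insert 42:
  append 42 at index 3 → [20, 87, 54, 42]
  42 < parent 87 at index 1, swap → [20, 42, 54, 87]
Insert 52:
  append 52 at index 4 → [20, 42, 54, 87, 52] (no swap needed)
Insert 80:
  append 80 at index 5 → [20, 42, 54, 87, 52, 80] (no swap needed)
Insert 81:
  append 81 at index 6 → [20, 42, 54, 87, 52, 80, 81] (no swap needed)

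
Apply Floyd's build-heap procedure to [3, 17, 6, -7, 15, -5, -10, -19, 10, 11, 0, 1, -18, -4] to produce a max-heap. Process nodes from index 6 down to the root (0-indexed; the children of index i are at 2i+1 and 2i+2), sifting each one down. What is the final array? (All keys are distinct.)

sift down from index 6:
  -10 vs only child -4 at index 13, swap → [3, 17, 6, -7, 15, -5, -4, -19, 10, 11, 0, 1, -18, -10]
sift down from index 5:
  -5 vs larger child 1 at index 11, swap → [3, 17, 6, -7, 15, 1, -4, -19, 10, 11, 0, -5, -18, -10]
sift down from index 4: already satisfies heap property
sift down from index 3:
  -7 vs larger child 10 at index 8, swap → [3, 17, 6, 10, 15, 1, -4, -19, -7, 11, 0, -5, -18, -10]
sift down from index 2: already satisfies heap property
sift down from index 1: already satisfies heap property
sift down from index 0:
  3 vs larger child 17 at index 1, swap → [17, 3, 6, 10, 15, 1, -4, -19, -7, 11, 0, -5, -18, -10]
  3 vs larger child 15 at index 4, swap → [17, 15, 6, 10, 3, 1, -4, -19, -7, 11, 0, -5, -18, -10]
  3 vs larger child 11 at index 9, swap → [17, 15, 6, 10, 11, 1, -4, -19, -7, 3, 0, -5, -18, -10]

[17, 15, 6, 10, 11, 1, -4, -19, -7, 3, 0, -5, -18, -10]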